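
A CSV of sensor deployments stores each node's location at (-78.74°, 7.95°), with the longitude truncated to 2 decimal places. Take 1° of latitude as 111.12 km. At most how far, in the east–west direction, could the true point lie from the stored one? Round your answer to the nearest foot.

712 feet

Truncating at 2 decimal places can drop up to a full unit in the last place, so the longitude may be off by as much as 0.01°.
Parallels shrink by cos φ, so at 78.74° a degree of longitude is 111120 × 0.1953 ≈ 21697.5 m.
East–west error: 0.01° × 21697.5 m/° ≈ 216.975 m.
In feet: 216.975 m ÷ 0.3048 ≈ 711.86 ft.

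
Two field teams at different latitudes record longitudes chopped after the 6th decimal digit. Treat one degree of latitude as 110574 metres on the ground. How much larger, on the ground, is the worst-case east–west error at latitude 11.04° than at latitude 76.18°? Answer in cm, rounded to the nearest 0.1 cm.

Truncating at 6 decimal places can drop up to a full unit in the last place, so the longitude may be off by as much as 1e-06°.
Error at 11.04° = 1e-06° × 110574 × cos 11.04° ≈ 0.11057 × 0.9815 = 0.10853 m.
At 76.18°: 1e-06° × 110574 × cos 76.18° = 1e-06 × 110574 × 0.2389 ≈ 0.026413 m.
So the lower-latitude error exceeds the higher by 0.10853 − 0.026413 = 0.082115 m.
That is 0.0821146 m = 8.2115 cm.

8.2 cm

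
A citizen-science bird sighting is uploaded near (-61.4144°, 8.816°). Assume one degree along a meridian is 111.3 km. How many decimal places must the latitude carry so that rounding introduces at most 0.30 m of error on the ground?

6 decimal places

One degree of latitude covers 111300 m.
N decimal places → at most half a unit in the last place, 0.5 × 10⁻ᴺ° = 111300/2 × 10⁻ᴺ m.
Need 0.5 × 111300 × 10⁻ᴺ ≤ 0.30 → 10⁻ᴺ ≤ 5.391e-06, so N ≥ 5.27.
At 5 places the error can reach 0.556 m, but 6 places keeps it to 0.0556 m.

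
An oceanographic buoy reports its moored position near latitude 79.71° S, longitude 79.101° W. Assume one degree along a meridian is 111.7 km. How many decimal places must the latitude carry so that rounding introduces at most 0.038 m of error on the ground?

One degree of latitude covers 111700 m.
With N decimal places the half-ulp bound is 0.5·10⁻ᴺ°, or 0.5·10⁻ᴺ × 111700 m on the ground.
Need 0.5 × 111700 × 10⁻ᴺ ≤ 0.038 → 10⁻ᴺ ≤ 6.804e-07, so N ≥ 6.17.
So 7 decimal places suffice (0.00558 m); 6 would allow up to 0.0558 m.

7 decimal places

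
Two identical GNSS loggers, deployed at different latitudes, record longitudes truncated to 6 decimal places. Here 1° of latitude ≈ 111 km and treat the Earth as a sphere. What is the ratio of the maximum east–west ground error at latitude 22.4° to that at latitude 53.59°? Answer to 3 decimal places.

Truncating at 6 decimal places can drop up to a full unit in the last place, so the longitude may be off by as much as 1e-06°.
At 22.4°: 1e-06° × 111000 × cos 22.4° = 1e-06 × 111000 × 0.9245 ≈ 0.10262 m.
Error at 53.59° = 1e-06° × 111000 × cos 53.59° ≈ 0.111 × 0.5936 = 0.065885 m.
Ratio: 0.10262 / 0.065885 = cos 22.4° / cos 53.59° ≈ 1.5576.

1.558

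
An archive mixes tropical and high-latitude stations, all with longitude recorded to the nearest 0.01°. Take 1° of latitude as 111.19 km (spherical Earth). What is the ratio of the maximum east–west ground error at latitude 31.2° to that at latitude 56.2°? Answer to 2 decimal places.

1.54

Rounding to 2 decimal places leaves the longitude within ±0.005° of the true value.
Error at 31.2° = 0.005° × 111190 × cos 31.2° ≈ 555.95 × 0.8554 = 475.54 m.
Error at 56.2° = 0.005° × 111190 × cos 56.2° ≈ 555.95 × 0.5563 = 309.27 m.
The ratio reduces to cos 31.2° / cos 56.2° = 0.8554/0.5563 ≈ 1.5376.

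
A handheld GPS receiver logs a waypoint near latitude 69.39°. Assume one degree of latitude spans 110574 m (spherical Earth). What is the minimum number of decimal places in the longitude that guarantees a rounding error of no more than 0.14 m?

At 69.39° one degree of longitude covers 110574 × cos 69.39° ≈ 110574 × 0.3520 ≈ 38922.6 m.
With N decimal places the half-ulp bound is 0.5·10⁻ᴺ°, or 0.5·10⁻ᴺ × 38922.6 m on the ground.
Setting 19461.3 × 10⁻ᴺ ≤ 0.14 gives 10ᴺ ≥ 1.39e+05, i.e. N ≥ 5.14.
N = 5 would give 0.195 m (too coarse); N = 6 gives 0.0195 m ≤ 0.14 m.

6 decimal places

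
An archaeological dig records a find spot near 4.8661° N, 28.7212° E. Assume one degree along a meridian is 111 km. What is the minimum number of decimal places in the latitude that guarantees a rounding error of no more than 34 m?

One degree of latitude covers 111000 m.
With N decimal places the half-ulp bound is 0.5·10⁻ᴺ°, or 0.5·10⁻ᴺ × 111000 m on the ground.
Need 0.5 × 111000 × 10⁻ᴺ ≤ 34 → 10⁻ᴺ ≤ 6.126e-04, so N ≥ 3.21.
N = 3 would give 55.5 m (too coarse); N = 4 gives 5.55 m ≤ 34 m.

4 decimal places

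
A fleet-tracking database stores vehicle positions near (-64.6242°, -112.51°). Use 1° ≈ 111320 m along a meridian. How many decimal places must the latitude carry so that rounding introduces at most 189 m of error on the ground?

One degree of latitude covers 111320 m.
With N decimal places the half-ulp bound is 0.5·10⁻ᴺ°, or 0.5·10⁻ᴺ × 111320 m on the ground.
Setting 55660 × 10⁻ᴺ ≤ 189 gives 10ᴺ ≥ 294.5, i.e. N ≥ 2.47.
So 3 decimal places suffice (55.7 m); 2 would allow up to 557 m.

3 decimal places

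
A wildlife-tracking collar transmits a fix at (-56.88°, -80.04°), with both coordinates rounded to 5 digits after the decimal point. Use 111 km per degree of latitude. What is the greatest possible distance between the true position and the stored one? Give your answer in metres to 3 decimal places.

0.632 metres

Rounding to 5 decimal places leaves each coordinate within ±5e-06° of the true value.
North–south component: 5e-06° × 111000 = 0.555 m.
East–west component at 56.88°: 5e-06° × 111000 × cos 56.88° ≈ 5e-06 × 60649.8 ≈ 0.303249 m.
The two errors are perpendicular, so the maximum displacement is √(0.555² + 0.303249²) ≈ 0.632444 m.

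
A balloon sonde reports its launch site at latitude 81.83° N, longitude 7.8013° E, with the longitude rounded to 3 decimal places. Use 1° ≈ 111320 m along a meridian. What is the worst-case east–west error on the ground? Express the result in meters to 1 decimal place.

7.9 meters

Rounding to 3 decimal places leaves the longitude within ±0.0005° of the true value.
One degree of longitude at 81.83° is 111320 × cos 81.83° ≈ 111320 × 0.1421 = 15819.8 m.
So at most 0.0005° × 15819.8 ≈ 7.90988 m east–west.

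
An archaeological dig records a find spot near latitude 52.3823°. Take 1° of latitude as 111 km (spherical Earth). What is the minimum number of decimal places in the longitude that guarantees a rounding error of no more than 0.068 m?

At 52.3823° one degree of longitude covers 111000 × cos 52.3823° ≈ 111000 × 0.6104 ≈ 67753.3 m.
Rounding to N decimal places gives at most 0.5 × 10⁻ᴺ degrees of error, i.e. 0.5 × 10⁻ᴺ × 67753.3 m.
Need 0.5 × 67753.3 × 10⁻ᴺ ≤ 0.068 → 10⁻ᴺ ≤ 2.007e-06, so N ≥ 5.70.
At 5 places the error can reach 0.339 m, but 6 places keeps it to 0.0339 m.

6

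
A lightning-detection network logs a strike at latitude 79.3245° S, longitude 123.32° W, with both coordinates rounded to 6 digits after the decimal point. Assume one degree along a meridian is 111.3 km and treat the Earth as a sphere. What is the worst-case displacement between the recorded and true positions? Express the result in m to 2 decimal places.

Rounding to 6 decimal places leaves each coordinate within ±5e-07° of the true value.
Latitude error → 5e-07 × 111300 = 0.05565 m along the meridian.
Longitude error → 5e-07 × 111300 × cos 79.3245° = 5e-07 × 111300 × 0.1852 ≈ 0.010309 m.
Combining orthogonally: (0.05565² + 0.010309²)^½ ≈ 0.0565968 m.

0.06 m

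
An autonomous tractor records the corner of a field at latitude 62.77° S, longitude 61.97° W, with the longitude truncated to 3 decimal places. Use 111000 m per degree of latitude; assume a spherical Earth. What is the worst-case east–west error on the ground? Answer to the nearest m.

Truncating at 3 decimal places can drop up to a full unit in the last place, so the longitude may be off by as much as 0.001°.
Parallels shrink by cos φ, so at 62.77° a degree of longitude is 111000 × 0.4576 ≈ 50789.6 m.
Maximum E–W displacement: 0.001 × 50789.6 = 50.7896 m.

51 m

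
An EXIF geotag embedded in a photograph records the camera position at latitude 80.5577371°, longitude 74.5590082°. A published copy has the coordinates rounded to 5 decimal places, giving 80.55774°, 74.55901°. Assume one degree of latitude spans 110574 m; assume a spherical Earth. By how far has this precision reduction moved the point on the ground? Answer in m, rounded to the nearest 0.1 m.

0.3 m

Δlat = 80.5577371 − 80.55774 = -0.0000029°; Δlon = 74.5590082 − 74.55901 = -0.0000018°.
North–south shift: -0.0000029 × 110574 = -0.320665 m.
East–west at this latitude: -0.0000018° × 110574 × cos 80.5577° ≈ -0.0000018 × 18140.1 = -0.0326521 m.
Combined displacement = (0.320665² + 0.0326521²)^½ ≈ 0.322323 m.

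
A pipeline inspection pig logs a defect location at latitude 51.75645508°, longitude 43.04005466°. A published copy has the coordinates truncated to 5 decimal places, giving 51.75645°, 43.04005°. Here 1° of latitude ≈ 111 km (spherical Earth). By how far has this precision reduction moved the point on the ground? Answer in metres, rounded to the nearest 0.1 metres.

0.6 metres

Δlat = 51.75645508 − 51.75645 = +0.00000508°; Δlon = 43.04005466 − 43.04005 = +0.00000466°.
N–S: 0.00000508° × 111000 m/° = 0.56388 m.
East–west at this latitude: 0.00000466° × 111000 × cos 51.7565° ≈ 0.00000466 × 68709.6 = 0.320187 m.
Combined displacement = (0.56388² + 0.320187²)^½ ≈ 0.648444 m.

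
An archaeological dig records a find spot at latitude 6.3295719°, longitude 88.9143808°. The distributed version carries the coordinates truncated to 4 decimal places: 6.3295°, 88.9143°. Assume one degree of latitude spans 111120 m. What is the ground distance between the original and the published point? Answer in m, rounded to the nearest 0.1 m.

The latitude changed by +0.0000719° and the longitude by +0.0000808°.
North–south shift: 0.0000719 × 111120 = 7.98953 m.
East–west at this latitude: 0.0000808° × 111120 × cos 6.3295° ≈ 0.0000808 × 110443 = 8.92377 m.
Combined displacement = (7.98953² + 8.92377²)^½ ≈ 11.9777 m.

12.0 m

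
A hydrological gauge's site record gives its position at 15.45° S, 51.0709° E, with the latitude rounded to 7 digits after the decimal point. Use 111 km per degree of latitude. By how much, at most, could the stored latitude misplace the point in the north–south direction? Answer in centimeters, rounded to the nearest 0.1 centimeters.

0.6 centimeters

Rounding to 7 decimal places leaves the latitude within ±5e-08° of the true value.
North–south distance: 5e-08° × 111000 m/° = 0.00555 m.
That is 0.00555 m = 0.555 cm.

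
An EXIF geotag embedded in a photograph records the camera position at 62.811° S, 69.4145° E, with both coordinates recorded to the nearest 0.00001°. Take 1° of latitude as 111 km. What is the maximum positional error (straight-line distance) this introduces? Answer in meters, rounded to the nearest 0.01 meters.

Rounding to 5 decimal places leaves each coordinate within ±5e-06° of the true value.
Latitude error → 5e-06 × 111000 = 0.555 m along the meridian.
Longitude error → 5e-06 × 111000 × cos 62.811° = 5e-06 × 111000 × 0.4569 ≈ 0.253595 m.
Combining orthogonally: (0.555² + 0.253595²)^½ ≈ 0.610193 m.

0.61 meters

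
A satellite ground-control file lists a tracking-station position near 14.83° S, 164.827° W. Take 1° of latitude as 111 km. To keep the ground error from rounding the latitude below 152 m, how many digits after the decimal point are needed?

One degree of latitude covers 111000 m.
N decimal places → at most half a unit in the last place, 0.5 × 10⁻ᴺ° = 111000/2 × 10⁻ᴺ m.
Need 0.5 × 111000 × 10⁻ᴺ ≤ 152 → 10⁻ᴺ ≤ 2.739e-03, so N ≥ 2.56.
At 2 places the error can reach 555 m, but 3 places keeps it to 55.5 m.

3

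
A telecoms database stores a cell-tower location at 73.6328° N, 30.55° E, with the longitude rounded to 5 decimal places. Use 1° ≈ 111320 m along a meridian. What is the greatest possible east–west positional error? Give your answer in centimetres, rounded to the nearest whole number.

16 centimetres

Rounding to 5 decimal places leaves the longitude within ±5e-06° of the true value.
One degree of longitude at 73.6328° is 111320 × cos 73.6328° ≈ 111320 × 0.2818 = 31369.1 m.
So at most 5e-06° × 31369.1 ≈ 0.156846 m east–west.
That is 0.156846 m = 15.685 cm.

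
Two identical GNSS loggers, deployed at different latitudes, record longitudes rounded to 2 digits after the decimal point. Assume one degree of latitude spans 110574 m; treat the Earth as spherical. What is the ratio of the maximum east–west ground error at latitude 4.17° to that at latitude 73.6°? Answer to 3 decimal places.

Rounding to 2 decimal places leaves the longitude within ±0.005° of the true value.
Error at 4.17° = 0.005° × 110574 × cos 4.17° ≈ 552.87 × 0.9974 = 551.41 m.
At 73.6°: 0.005° × 110574 × cos 73.6° = 0.005 × 110574 × 0.2823 ≈ 156.1 m.
Ratio: 551.41 / 156.1 = cos 4.17° / cos 73.6° ≈ 3.5324.

3.532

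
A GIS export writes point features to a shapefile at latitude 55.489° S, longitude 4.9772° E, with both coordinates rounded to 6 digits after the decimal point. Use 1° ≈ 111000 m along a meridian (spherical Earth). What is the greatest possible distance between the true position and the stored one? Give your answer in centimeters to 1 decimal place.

Rounding to 6 decimal places leaves each coordinate within ±5e-07° of the true value.
Latitude error → 5e-07 × 111000 = 0.0555 m along the meridian.
E–W at 55.489°: 5e-07° × 111000 × cos 55.489° = 5e-07 × 111000 × 0.5666 ≈ 0.0314443 m.
Worst case both components are at the extreme and orthogonal: √(0.0555² + 0.0314443²) ≈ 0.0637887 m.
That is 0.0637887 m = 6.3789 cm.

6.4 centimeters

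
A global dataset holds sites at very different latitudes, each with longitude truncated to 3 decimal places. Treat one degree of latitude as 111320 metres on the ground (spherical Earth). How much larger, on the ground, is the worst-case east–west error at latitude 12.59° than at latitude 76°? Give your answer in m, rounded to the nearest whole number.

82 m

Truncating at 3 decimal places can drop up to a full unit in the last place, so the longitude may be off by as much as 0.001°.
Error at 12.59° = 0.001° × 111320 × cos 12.59° ≈ 111.32 × 0.9760 = 108.64 m.
Error at 76° = 0.001° × 111320 × cos 76° ≈ 111.32 × 0.2419 = 26.931 m.
Difference: 108.64 − 26.931 = 81.713 m.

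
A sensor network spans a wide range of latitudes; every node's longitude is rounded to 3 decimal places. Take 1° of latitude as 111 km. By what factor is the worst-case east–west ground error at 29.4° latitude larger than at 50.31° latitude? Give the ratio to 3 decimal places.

Rounding to 3 decimal places leaves the longitude within ±0.0005° of the true value.
At 29.4°: 0.0005° × 111000 × cos 29.4° = 0.0005 × 111000 × 0.8712 ≈ 48.352 m.
At 50.31°: 0.0005° × 111000 × cos 50.31° = 0.0005 × 111000 × 0.6386 ≈ 35.444 m.
The ratio reduces to cos 29.4° / cos 50.31° = 0.8712/0.6386 ≈ 1.3642.

1.364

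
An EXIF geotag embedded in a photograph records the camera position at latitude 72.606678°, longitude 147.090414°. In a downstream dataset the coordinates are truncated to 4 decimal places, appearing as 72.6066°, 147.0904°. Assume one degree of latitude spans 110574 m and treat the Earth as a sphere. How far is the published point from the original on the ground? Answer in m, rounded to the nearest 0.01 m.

The latitude changed by +0.000078° and the longitude by +0.000014°.
North–south shift: 0.000078 × 110574 = 8.62477 m.
East–west at this latitude: 0.000014° × 110574 × cos 72.6066° ≈ 0.000014 × 33054 = 0.462756 m.
Hypotenuse of the two orthogonal shifts: √(8.62477² + 0.462756²) = 8.63718 m.

8.64 m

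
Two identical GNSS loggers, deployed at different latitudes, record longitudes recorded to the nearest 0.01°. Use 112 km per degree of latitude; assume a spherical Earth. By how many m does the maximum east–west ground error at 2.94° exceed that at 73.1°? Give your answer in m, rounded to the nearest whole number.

396 m

Rounding to 2 decimal places leaves the longitude within ±0.005° of the true value.
At 2.94°: 0.005° × 112000 × cos 2.94° = 0.005 × 112000 × 0.9987 ≈ 559.26 m.
Error at 73.1° = 0.005° × 112000 × cos 73.1° ≈ 560 × 0.2907 = 162.79 m.
So the lower-latitude error exceeds the higher by 559.26 − 162.79 = 396.47 m.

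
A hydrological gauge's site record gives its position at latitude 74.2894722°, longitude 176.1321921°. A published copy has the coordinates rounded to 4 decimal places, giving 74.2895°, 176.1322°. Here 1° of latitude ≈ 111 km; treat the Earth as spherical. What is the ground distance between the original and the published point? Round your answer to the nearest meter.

3 meters

Δlat = 74.2894722 − 74.2895 = -0.0000278°; Δlon = 176.1321921 − 176.1322 = -0.0000079°.
N–S: -0.0000278° × 111000 m/° = -3.0858 m.
East–west at this latitude: -0.0000079° × 111000 × cos 74.2895° ≈ -0.0000079 × 30056.2 = -0.237444 m.
Hypotenuse of the two orthogonal shifts: √(3.0858² + 0.237444²) = 3.09492 m.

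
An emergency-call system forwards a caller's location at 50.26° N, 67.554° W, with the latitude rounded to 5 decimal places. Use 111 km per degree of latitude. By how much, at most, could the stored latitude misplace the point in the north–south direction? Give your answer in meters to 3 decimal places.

0.555 meters

Rounding to 5 decimal places leaves the latitude within ±5e-06° of the true value.
So the N–S error is at most 5e-06 × 111000 = 0.555 m.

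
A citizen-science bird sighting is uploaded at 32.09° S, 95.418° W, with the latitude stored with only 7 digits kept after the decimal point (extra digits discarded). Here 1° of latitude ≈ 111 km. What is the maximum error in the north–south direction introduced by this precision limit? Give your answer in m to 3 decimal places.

0.011 m

Truncating at 7 decimal places can drop up to a full unit in the last place, so the latitude may be off by as much as 1e-07°.
Along the meridian that is 1e-07° × 111000 m/° = 0.0111 m.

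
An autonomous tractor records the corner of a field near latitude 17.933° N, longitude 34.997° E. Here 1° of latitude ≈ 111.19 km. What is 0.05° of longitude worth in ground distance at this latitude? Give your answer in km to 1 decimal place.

5.3 km

0.05° of longitude at 17.933° is 0.05 × 111190 × cos 17.933° ≈ 0.05 × 105788 = 5289.4 m.
That is 5289.4 m = 5.2894 km.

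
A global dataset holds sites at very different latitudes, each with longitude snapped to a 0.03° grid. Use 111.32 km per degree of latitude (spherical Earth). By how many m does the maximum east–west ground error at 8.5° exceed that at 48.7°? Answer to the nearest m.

549 m

With a 0.03° grid the true value lies within half a step, ±0.03°/2 = ±0.015°, of the stored one.
Error at 8.5° = 0.015° × 111320 × cos 8.5° ≈ 1669.8 × 0.9890 = 1651.5 m.
At 48.7°: 0.015° × 111320 × cos 48.7° = 0.015 × 111320 × 0.6600 ≈ 1102.1 m.
So the lower-latitude error exceeds the higher by 1651.5 − 1102.1 = 549.39 m.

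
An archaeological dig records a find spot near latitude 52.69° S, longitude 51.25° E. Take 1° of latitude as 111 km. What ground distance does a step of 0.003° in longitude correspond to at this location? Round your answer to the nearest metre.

202 metres

One degree of longitude here spans 111000 × cos 52.69° = 111000 × 0.6061 ≈ 67280.1 m; 0.003° of that is 201.84 m.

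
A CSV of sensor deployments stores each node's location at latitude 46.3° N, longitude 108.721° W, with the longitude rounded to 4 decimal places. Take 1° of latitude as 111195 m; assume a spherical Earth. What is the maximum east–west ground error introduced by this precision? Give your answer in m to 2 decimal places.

3.84 m

Rounding to 4 decimal places leaves the longitude within ±5e-05° of the true value.
Parallels shrink by cos φ, so at 46.3° a degree of longitude is 111195 × 0.6909 ≈ 76822.7 m.
Maximum E–W displacement: 5e-05 × 76822.7 = 3.84113 m.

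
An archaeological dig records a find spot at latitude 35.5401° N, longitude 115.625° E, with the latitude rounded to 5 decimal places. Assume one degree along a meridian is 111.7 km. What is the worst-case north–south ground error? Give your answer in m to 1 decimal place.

0.6 m

Rounding to 5 decimal places leaves the latitude within ±5e-06° of the true value.
North–south distance: 5e-06° × 111700 m/° = 0.5585 m.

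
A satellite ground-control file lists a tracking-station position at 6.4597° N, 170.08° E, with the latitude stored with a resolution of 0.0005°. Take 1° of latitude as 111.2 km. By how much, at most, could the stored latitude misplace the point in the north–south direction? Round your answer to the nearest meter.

28 meters

With a 0.0005° grid the true value lies within half a step, ±0.0005°/2 = ±0.00025°, of the stored one.
So the N–S error is at most 0.00025 × 111200 = 27.8 m.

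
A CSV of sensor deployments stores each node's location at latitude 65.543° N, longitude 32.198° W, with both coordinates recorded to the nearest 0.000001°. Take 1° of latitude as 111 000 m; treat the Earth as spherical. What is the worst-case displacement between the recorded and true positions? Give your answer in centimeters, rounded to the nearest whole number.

6 centimeters

Rounding to 6 decimal places leaves each coordinate within ±5e-07° of the true value.
N–S: 5e-07° × 111000 m/° = 0.0555 m.
Longitude error → 5e-07 × 111000 × cos 65.543° = 5e-07 × 111000 × 0.4140 ≈ 0.0229776 m.
Combining orthogonally: (0.0555² + 0.0229776²)^½ ≈ 0.0600684 m.
That is 0.0600684 m = 6.0068 cm.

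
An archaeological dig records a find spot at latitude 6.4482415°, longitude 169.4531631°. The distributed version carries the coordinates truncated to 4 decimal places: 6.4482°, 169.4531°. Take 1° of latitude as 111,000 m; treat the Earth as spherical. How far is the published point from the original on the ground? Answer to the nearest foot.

Δlat = 6.4482415 − 6.4482 = +0.0000415°; Δlon = 169.4531631 − 169.4531 = +0.0000631°.
N–S: 0.0000415° × 111000 m/° = 4.6065 m.
E–W at 6.4482°: 0.0000631° × 111000 × cos 6.4482° = 0.0000631 × 111000 × 0.9937 ≈ 6.95979 m.
Combined displacement = (4.6065² + 6.95979²)^½ ≈ 8.34617 m.
In feet: 8.34617 m ÷ 0.3048 ≈ 27.382 ft.

27 feet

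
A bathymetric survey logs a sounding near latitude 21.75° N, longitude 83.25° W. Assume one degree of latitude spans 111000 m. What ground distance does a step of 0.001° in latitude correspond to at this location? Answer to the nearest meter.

111 meters

Along a meridian 0.001° is 0.001 × 111000 = 111 m.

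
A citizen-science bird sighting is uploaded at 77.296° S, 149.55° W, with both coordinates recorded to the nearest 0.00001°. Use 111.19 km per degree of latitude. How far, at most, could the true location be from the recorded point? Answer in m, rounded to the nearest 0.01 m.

0.57 m

Rounding to 5 decimal places leaves each coordinate within ±5e-06° of the true value.
Latitude error → 5e-06 × 111190 = 0.55595 m along the meridian.
East–west component at 77.296°: 5e-06° × 111190 × cos 77.296° ≈ 5e-06 × 24452.3 ≈ 0.122261 m.
Worst case both components are at the extreme and orthogonal: √(0.55595² + 0.122261²) ≈ 0.569235 m.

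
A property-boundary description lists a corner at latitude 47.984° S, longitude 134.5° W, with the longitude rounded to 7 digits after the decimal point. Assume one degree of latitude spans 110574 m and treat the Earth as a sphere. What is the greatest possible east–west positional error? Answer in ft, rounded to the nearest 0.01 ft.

Rounding to 7 decimal places leaves the longitude within ±5e-08° of the true value.
One degree of longitude at 47.984° is 110574 × cos 47.984° ≈ 110574 × 0.6693 = 74011.4 m.
So at most 5e-08° × 74011.4 ≈ 0.00370057 m east–west.
Converting: 0.00370057 m × 3.2808 ft/m ≈ 0.012141 ft.

0.01 ft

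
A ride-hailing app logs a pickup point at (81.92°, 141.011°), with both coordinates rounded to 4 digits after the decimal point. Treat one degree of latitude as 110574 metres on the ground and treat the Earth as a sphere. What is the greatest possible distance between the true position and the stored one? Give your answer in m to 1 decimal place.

5.6 m

Rounding to 4 decimal places leaves each coordinate within ±5e-05° of the true value.
N–S: 5e-05° × 110574 m/° = 5.5287 m.
E–W at 81.92°: 5e-05° × 110574 × cos 81.92° = 5e-05 × 110574 × 0.1406 ≈ 0.77709 m.
Worst case both components are at the extreme and orthogonal: √(5.5287² + 0.77709²) ≈ 5.58305 m.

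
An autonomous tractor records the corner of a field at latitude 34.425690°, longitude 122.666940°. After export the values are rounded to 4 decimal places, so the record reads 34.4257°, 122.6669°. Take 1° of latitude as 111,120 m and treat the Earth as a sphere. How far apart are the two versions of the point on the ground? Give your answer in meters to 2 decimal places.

Δlat = 34.425690 − 34.4257 = -0.000010°; Δlon = 122.666940 − 122.6669 = +0.000040°.
North–south shift: -0.000010 × 111120 = -1.1112 m.
East–west at this latitude: 0.000040° × 111120 × cos 34.4257° ≈ 0.000040 × 91658.4 = 3.66634 m.
Distance: √(1.1112² + 3.66634²) ≈ 3.83103 m.

3.83 meters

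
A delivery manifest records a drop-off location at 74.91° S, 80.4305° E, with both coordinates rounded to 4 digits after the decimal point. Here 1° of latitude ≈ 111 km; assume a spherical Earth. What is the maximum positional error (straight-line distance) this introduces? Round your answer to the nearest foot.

Rounding to 4 decimal places leaves each coordinate within ±5e-05° of the true value.
Latitude error → 5e-05 × 111000 = 5.55 m along the meridian.
East–west component at 74.91°: 5e-05° × 111000 × cos 74.91° ≈ 5e-05 × 28897.3 ≈ 1.44486 m.
The two errors are perpendicular, so the maximum displacement is √(5.55² + 1.44486²) ≈ 5.73499 m.
Converting: 5.73499 m × 3.2808 ft/m ≈ 18.816 ft.

19 feet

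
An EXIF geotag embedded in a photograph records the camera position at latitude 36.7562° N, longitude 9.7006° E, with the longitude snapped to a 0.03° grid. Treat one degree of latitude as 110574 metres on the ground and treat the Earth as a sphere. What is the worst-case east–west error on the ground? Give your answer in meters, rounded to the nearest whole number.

With a 0.03° grid the true value lies within half a step, ±0.03°/2 = ±0.015°, of the stored one.
At latitude 36.7562° a degree of longitude spans 110574 m × cos 36.7562° = 110574 × 0.8012 ≈ 88590.7 m.
Maximum E–W displacement: 0.015 × 88590.7 = 1328.86 m.

1329 meters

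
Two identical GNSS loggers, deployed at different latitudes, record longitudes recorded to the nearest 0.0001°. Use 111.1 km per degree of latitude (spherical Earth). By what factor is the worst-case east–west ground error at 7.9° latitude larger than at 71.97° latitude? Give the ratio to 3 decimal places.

Rounding to 4 decimal places leaves the longitude within ±5e-05° of the true value.
At 7.9°: 5e-05° × 111100 × cos 7.9° = 5e-05 × 111100 × 0.9905 ≈ 5.5023 m.
At 71.97°: 5e-05° × 111100 × cos 71.97° = 5e-05 × 111100 × 0.3095 ≈ 1.7194 m.
The ratio reduces to cos 7.9° / cos 71.97° = 0.9905/0.3095 ≈ 3.2002.

3.200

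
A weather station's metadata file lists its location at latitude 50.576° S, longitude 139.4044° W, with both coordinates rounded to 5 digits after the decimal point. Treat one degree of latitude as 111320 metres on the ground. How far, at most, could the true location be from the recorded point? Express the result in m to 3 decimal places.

0.659 m

Rounding to 5 decimal places leaves each coordinate within ±5e-06° of the true value.
North–south component: 5e-06° × 111320 = 0.5566 m.
East–west component at 50.576°: 5e-06° × 111320 × cos 50.576° ≈ 5e-06 × 70694.2 ≈ 0.353471 m.
The two errors are perpendicular, so the maximum displacement is √(0.5566² + 0.353471²) ≈ 0.659352 m.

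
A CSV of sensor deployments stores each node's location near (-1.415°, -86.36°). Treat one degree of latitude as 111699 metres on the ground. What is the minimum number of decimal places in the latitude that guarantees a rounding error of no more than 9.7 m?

4 decimal places

One degree of latitude covers 111699 m.
Rounding to N decimal places gives at most 0.5 × 10⁻ᴺ degrees of error, i.e. 0.5 × 10⁻ᴺ × 111699 m.
Setting 55849.5 × 10⁻ᴺ ≤ 9.7 gives 10ᴺ ≥ 5758, i.e. N ≥ 3.76.
At 3 places the error can reach 55.8 m, but 4 places keeps it to 5.58 m.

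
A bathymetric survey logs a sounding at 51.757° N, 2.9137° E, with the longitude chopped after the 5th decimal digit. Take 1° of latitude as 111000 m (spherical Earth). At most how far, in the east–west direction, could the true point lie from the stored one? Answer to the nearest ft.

2 ft

Truncating at 5 decimal places can drop up to a full unit in the last place, so the longitude may be off by as much as 1e-05°.
At latitude 51.757° a degree of longitude spans 111000 m × cos 51.757° = 111000 × 0.6190 ≈ 68708.8 m.
So at most 1e-05° × 68708.8 ≈ 0.687088 m east–west.
In feet: 0.687088 m ÷ 0.3048 ≈ 2.2542 ft.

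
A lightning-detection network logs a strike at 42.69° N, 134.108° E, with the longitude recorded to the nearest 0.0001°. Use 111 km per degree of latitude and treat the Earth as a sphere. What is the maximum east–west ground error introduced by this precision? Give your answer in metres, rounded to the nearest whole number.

Rounding to 4 decimal places leaves the longitude within ±5e-05° of the true value.
Parallels shrink by cos φ, so at 42.69° a degree of longitude is 111000 × 0.7350 ≈ 81588.7 m.
East–west error: 5e-05° × 81588.7 m/° ≈ 4.07943 m.

4 metres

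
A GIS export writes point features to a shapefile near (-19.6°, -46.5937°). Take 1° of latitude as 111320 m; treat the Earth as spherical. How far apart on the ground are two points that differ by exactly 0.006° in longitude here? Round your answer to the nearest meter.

629 meters

One degree of longitude here spans 111320 × cos 19.6° = 111320 × 0.9421 ≈ 104870 m; 0.006° of that is 629.219 m.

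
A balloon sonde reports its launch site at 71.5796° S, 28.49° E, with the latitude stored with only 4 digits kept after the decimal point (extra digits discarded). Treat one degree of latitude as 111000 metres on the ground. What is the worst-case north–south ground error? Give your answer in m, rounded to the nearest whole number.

11 m

Truncating at 4 decimal places can drop up to a full unit in the last place, so the latitude may be off by as much as 0.0001°.
Along the meridian that is 0.0001° × 111000 m/° = 11.1 m.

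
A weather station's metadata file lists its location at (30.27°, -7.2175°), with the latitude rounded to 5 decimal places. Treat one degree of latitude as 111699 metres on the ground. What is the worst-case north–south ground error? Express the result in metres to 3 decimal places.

0.558 metres

Rounding to 5 decimal places leaves the latitude within ±5e-06° of the true value.
So the N–S error is at most 5e-06 × 111699 = 0.558495 m.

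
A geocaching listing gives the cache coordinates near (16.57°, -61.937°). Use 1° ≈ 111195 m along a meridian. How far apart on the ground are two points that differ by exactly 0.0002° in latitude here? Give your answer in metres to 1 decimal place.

0.0002° × 111195 m/° = 22.239 m.

22.2 metres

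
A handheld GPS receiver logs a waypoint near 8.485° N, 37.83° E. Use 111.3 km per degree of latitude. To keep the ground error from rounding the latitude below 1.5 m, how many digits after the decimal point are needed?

One degree of latitude covers 111300 m.
With N decimal places the half-ulp bound is 0.5·10⁻ᴺ°, or 0.5·10⁻ᴺ × 111300 m on the ground.
Setting 55650 × 10⁻ᴺ ≤ 1.5 gives 10ᴺ ≥ 3.71e+04, i.e. N ≥ 4.57.
N = 4 would give 5.57 m (too coarse); N = 5 gives 0.556 m ≤ 1.5 m.

5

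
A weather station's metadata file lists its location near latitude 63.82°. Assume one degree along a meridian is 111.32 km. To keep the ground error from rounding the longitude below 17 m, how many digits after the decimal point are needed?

4 decimal places

At 63.82° one degree of longitude covers 111320 × cos 63.82° ≈ 111320 × 0.4412 ≈ 49113.6 m.
With N decimal places the half-ulp bound is 0.5·10⁻ᴺ°, or 0.5·10⁻ᴺ × 49113.6 m on the ground.
Setting 24556.8 × 10⁻ᴺ ≤ 17 gives 10ᴺ ≥ 1445, i.e. N ≥ 3.16.
So 4 decimal places suffice (2.46 m); 3 would allow up to 24.6 m.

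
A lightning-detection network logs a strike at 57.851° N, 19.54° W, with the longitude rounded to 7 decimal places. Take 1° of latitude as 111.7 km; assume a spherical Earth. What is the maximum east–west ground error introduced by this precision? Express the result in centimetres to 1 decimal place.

0.3 centimetres

Rounding to 7 decimal places leaves the longitude within ±5e-08° of the true value.
Parallels shrink by cos φ, so at 57.851° a degree of longitude is 111700 × 0.5321 ≈ 59438.1 m.
Maximum E–W displacement: 5e-08 × 59438.1 = 0.00297191 m.
That is 0.00297191 m = 0.29719 cm.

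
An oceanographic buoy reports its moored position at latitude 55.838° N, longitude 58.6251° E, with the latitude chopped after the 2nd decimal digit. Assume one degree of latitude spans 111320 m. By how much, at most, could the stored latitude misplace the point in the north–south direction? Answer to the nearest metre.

1113 metres

Truncating at 2 decimal places can drop up to a full unit in the last place, so the latitude may be off by as much as 0.01°.
Along the meridian that is 0.01° × 111320 m/° = 1113.2 m.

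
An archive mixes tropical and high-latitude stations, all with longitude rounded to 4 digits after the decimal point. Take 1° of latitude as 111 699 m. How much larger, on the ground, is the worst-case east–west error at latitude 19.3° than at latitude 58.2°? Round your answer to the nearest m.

2 m

Rounding to 4 decimal places leaves the longitude within ±5e-05° of the true value.
At 19.3°: 5e-05° × 111699 × cos 19.3° = 5e-05 × 111699 × 0.9438 ≈ 5.2711 m.
At 58.2°: 5e-05° × 111699 × cos 58.2° = 5e-05 × 111699 × 0.5270 ≈ 2.943 m.
So the lower-latitude error exceeds the higher by 5.2711 − 2.943 = 2.3281 m.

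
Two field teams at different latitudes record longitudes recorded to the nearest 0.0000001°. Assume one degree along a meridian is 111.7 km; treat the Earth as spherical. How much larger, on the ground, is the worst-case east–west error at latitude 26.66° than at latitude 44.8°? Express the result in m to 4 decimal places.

Rounding to 7 decimal places leaves the longitude within ±5e-08° of the true value.
Error at 26.66° = 5e-08° × 111700 × cos 26.66° ≈ 0.005585 × 0.8937 = 0.0049912 m.
At 44.8°: 5e-08° × 111700 × cos 44.8° = 5e-08 × 111700 × 0.7096 ≈ 0.003963 m.
Difference: 0.0049912 − 0.003963 = 0.0010283 m.

0.0010 m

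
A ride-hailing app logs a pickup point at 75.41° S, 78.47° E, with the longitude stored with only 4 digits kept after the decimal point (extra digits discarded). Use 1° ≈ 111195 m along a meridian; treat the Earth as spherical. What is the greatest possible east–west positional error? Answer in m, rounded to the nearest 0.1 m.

2.8 m

Truncating at 4 decimal places can drop up to a full unit in the last place, so the longitude may be off by as much as 0.0001°.
One degree of longitude at 75.41° is 111195 × cos 75.41° ≈ 111195 × 0.2519 = 28010.1 m.
Maximum E–W displacement: 0.0001 × 28010.1 = 2.80101 m.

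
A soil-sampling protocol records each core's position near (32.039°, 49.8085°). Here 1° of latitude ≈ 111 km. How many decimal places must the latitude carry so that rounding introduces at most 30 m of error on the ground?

4

One degree of latitude covers 111000 m.
Rounding to N decimal places gives at most 0.5 × 10⁻ᴺ degrees of error, i.e. 0.5 × 10⁻ᴺ × 111000 m.
Need 0.5 × 111000 × 10⁻ᴺ ≤ 30 → 10⁻ᴺ ≤ 5.405e-04, so N ≥ 3.27.
At 3 places the error can reach 55.5 m, but 4 places keeps it to 5.55 m.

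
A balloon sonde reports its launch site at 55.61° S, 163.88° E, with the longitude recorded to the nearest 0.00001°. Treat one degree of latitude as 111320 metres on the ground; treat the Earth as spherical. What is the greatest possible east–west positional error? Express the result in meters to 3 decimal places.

Rounding to 5 decimal places leaves the longitude within ±5e-06° of the true value.
Parallels shrink by cos φ, so at 55.61° a degree of longitude is 111320 × 0.5648 ≈ 62876.1 m.
So at most 5e-06° × 62876.1 ≈ 0.31438 m east–west.

0.314 meters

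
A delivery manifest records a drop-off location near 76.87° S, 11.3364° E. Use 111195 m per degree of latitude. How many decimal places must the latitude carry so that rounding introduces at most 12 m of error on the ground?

One degree of latitude covers 111195 m.
With N decimal places the half-ulp bound is 0.5·10⁻ᴺ°, or 0.5·10⁻ᴺ × 111195 m on the ground.
Setting 55597.5 × 10⁻ᴺ ≤ 12 gives 10ᴺ ≥ 4633, i.e. N ≥ 3.67.
So 4 decimal places suffice (5.56 m); 3 would allow up to 55.6 m.

4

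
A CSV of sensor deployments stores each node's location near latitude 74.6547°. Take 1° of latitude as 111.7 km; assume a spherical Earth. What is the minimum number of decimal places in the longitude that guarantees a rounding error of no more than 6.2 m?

At 74.6547° one degree of longitude covers 111700 × cos 74.6547° ≈ 111700 × 0.2646 ≈ 29559.8 m.
N decimal places → at most half a unit in the last place, 0.5 × 10⁻ᴺ° = 29559.8/2 × 10⁻ᴺ m.
Setting 14779.9 × 10⁻ᴺ ≤ 6.2 gives 10ᴺ ≥ 2384, i.e. N ≥ 3.38.
At 3 places the error can reach 14.8 m, but 4 places keeps it to 1.48 m.

4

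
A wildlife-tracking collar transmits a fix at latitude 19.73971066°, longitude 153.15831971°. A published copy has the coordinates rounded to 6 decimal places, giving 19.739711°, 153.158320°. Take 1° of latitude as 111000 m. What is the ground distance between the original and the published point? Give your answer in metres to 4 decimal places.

0.0484 metres

Δlat = 19.73971066 − 19.739711 = -0.00000034°; Δlon = 153.15831971 − 153.158320 = -0.00000029°.
North–south shift: -0.00000034 × 111000 = -0.03774 m.
East–west at this latitude: -0.00000029° × 111000 × cos 19.7397° ≈ -0.00000029 × 104477 = -0.0302984 m.
Distance: √(0.03774² + 0.0302984²) ≈ 0.0483973 m.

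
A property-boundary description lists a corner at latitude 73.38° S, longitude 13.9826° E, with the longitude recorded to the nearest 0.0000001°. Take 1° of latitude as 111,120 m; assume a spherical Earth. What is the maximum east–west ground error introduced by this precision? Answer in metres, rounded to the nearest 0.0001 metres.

0.0016 metres

Rounding to 7 decimal places leaves the longitude within ±5e-08° of the true value.
Parallels shrink by cos φ, so at 73.38° a degree of longitude is 111120 × 0.2860 ≈ 31782.9 m.
Maximum E–W displacement: 5e-08 × 31782.9 = 0.00158914 m.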